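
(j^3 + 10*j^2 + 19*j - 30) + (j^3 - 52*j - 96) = 2*j^3 + 10*j^2 - 33*j - 126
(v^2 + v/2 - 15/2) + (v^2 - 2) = 2*v^2 + v/2 - 19/2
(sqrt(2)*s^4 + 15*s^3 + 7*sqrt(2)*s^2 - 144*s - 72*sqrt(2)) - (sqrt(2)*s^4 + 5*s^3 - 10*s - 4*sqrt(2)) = 10*s^3 + 7*sqrt(2)*s^2 - 134*s - 68*sqrt(2)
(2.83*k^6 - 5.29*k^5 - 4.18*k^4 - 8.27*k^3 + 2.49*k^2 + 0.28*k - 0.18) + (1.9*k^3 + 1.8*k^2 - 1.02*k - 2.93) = 2.83*k^6 - 5.29*k^5 - 4.18*k^4 - 6.37*k^3 + 4.29*k^2 - 0.74*k - 3.11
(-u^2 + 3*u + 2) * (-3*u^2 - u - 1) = 3*u^4 - 8*u^3 - 8*u^2 - 5*u - 2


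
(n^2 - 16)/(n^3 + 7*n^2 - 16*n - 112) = 1/(n + 7)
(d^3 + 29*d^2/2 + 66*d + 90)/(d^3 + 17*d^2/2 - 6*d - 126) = (2*d + 5)/(2*d - 7)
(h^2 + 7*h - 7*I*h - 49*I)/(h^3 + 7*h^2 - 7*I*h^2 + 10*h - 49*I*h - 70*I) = (h + 7)/(h^2 + 7*h + 10)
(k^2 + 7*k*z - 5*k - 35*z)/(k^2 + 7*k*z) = (k - 5)/k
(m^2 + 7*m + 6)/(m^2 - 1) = (m + 6)/(m - 1)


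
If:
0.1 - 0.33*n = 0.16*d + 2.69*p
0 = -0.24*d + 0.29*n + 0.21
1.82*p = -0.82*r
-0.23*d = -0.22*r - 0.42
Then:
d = 2.37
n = 1.24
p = -0.26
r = 0.57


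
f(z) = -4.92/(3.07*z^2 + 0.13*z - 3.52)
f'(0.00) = 0.05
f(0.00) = 1.40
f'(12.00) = 0.00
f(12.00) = -0.01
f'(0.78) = 10.06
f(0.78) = 3.17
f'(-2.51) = -0.31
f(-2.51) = -0.32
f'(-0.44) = -1.42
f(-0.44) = 1.65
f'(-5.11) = -0.03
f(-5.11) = -0.06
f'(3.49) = 0.09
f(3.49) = -0.14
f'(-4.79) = -0.03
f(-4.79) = -0.07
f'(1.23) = 22.91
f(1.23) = -3.83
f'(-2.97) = -0.17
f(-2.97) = -0.21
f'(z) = -4.92*(-6.14*z - 0.13)/(3.07*z^2 + 0.13*z - 3.52)^2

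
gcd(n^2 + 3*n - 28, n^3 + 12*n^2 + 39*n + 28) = n + 7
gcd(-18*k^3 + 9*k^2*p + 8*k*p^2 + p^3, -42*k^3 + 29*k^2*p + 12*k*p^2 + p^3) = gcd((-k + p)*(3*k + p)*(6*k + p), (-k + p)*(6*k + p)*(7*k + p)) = -6*k^2 + 5*k*p + p^2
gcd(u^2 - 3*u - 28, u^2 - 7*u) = u - 7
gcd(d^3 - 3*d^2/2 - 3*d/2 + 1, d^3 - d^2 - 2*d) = d^2 - d - 2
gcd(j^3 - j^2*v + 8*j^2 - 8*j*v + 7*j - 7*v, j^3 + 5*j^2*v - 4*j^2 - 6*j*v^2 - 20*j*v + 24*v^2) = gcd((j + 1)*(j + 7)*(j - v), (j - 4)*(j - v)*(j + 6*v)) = -j + v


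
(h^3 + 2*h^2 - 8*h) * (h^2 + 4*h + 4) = h^5 + 6*h^4 + 4*h^3 - 24*h^2 - 32*h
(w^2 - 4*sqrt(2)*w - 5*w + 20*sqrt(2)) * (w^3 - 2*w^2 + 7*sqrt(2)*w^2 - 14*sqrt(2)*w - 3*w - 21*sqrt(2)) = w^5 - 7*w^4 + 3*sqrt(2)*w^4 - 49*w^3 - 21*sqrt(2)*w^3 + 21*sqrt(2)*w^2 + 407*w^2 - 392*w + 45*sqrt(2)*w - 840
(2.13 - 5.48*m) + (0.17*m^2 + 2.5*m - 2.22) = 0.17*m^2 - 2.98*m - 0.0900000000000003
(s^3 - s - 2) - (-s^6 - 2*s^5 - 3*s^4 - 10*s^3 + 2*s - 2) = s^6 + 2*s^5 + 3*s^4 + 11*s^3 - 3*s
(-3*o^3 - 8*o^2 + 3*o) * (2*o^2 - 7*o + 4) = -6*o^5 + 5*o^4 + 50*o^3 - 53*o^2 + 12*o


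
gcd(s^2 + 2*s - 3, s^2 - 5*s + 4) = s - 1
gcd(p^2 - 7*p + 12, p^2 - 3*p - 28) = 1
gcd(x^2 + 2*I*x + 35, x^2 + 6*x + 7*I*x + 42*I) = x + 7*I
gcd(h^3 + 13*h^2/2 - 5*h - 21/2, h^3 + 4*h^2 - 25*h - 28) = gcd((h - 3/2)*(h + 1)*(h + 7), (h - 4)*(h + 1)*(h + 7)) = h^2 + 8*h + 7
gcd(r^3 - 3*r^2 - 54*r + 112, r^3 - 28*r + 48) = r - 2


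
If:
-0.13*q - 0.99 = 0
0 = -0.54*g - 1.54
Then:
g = -2.85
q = -7.62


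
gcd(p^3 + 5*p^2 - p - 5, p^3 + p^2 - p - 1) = p^2 - 1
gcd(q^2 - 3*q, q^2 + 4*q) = q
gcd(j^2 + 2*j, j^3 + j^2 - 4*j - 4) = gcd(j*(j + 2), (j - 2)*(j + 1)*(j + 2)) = j + 2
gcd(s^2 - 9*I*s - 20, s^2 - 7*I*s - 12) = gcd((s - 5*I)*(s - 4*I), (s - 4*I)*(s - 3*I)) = s - 4*I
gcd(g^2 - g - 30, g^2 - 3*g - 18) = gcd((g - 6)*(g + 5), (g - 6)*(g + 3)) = g - 6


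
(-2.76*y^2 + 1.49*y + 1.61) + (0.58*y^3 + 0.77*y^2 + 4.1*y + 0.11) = 0.58*y^3 - 1.99*y^2 + 5.59*y + 1.72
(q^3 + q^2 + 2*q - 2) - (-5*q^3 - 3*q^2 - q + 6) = 6*q^3 + 4*q^2 + 3*q - 8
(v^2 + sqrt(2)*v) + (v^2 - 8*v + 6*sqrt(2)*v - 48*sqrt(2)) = 2*v^2 - 8*v + 7*sqrt(2)*v - 48*sqrt(2)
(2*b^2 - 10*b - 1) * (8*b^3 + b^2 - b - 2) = 16*b^5 - 78*b^4 - 20*b^3 + 5*b^2 + 21*b + 2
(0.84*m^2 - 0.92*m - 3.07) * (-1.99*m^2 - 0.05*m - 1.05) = -1.6716*m^4 + 1.7888*m^3 + 5.2733*m^2 + 1.1195*m + 3.2235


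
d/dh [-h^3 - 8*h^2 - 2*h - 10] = -3*h^2 - 16*h - 2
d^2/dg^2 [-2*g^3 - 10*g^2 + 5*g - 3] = -12*g - 20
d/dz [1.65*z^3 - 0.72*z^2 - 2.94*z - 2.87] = 4.95*z^2 - 1.44*z - 2.94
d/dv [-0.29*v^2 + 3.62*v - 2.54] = 3.62 - 0.58*v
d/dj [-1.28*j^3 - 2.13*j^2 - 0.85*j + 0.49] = -3.84*j^2 - 4.26*j - 0.85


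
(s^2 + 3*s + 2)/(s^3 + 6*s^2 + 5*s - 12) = (s^2 + 3*s + 2)/(s^3 + 6*s^2 + 5*s - 12)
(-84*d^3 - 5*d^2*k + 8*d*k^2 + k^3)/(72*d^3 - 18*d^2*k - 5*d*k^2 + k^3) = (-7*d - k)/(6*d - k)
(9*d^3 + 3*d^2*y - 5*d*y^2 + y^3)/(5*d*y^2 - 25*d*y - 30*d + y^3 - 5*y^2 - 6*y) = (-9*d^3 - 3*d^2*y + 5*d*y^2 - y^3)/(-5*d*y^2 + 25*d*y + 30*d - y^3 + 5*y^2 + 6*y)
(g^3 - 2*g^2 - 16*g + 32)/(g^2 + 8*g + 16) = (g^2 - 6*g + 8)/(g + 4)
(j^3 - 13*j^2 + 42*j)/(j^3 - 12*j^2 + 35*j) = (j - 6)/(j - 5)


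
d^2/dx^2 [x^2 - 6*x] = 2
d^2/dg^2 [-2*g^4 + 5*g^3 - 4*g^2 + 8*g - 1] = -24*g^2 + 30*g - 8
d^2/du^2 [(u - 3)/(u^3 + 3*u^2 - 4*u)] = 2*(3*u^5 - 9*u^4 - 59*u^3 - 45*u^2 + 108*u - 48)/(u^3*(u^6 + 9*u^5 + 15*u^4 - 45*u^3 - 60*u^2 + 144*u - 64))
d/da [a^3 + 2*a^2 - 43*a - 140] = 3*a^2 + 4*a - 43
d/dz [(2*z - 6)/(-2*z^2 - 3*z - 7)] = 4*(z^2 - 6*z - 8)/(4*z^4 + 12*z^3 + 37*z^2 + 42*z + 49)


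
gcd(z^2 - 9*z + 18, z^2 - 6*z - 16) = 1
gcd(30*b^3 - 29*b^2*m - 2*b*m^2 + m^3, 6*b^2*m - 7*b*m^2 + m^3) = 6*b^2 - 7*b*m + m^2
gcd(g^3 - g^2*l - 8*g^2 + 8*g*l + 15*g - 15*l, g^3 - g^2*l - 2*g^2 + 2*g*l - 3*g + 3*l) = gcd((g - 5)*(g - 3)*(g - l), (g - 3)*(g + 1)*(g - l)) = g^2 - g*l - 3*g + 3*l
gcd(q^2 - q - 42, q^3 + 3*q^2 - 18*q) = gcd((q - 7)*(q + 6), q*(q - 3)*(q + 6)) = q + 6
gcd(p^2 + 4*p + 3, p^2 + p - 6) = p + 3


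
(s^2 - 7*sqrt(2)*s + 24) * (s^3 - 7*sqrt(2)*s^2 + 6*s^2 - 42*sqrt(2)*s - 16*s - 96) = s^5 - 14*sqrt(2)*s^4 + 6*s^4 - 84*sqrt(2)*s^3 + 106*s^3 - 56*sqrt(2)*s^2 + 636*s^2 - 336*sqrt(2)*s - 384*s - 2304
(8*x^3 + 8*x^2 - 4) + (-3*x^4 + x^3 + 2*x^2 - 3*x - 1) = -3*x^4 + 9*x^3 + 10*x^2 - 3*x - 5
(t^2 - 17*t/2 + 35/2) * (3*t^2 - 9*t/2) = 3*t^4 - 30*t^3 + 363*t^2/4 - 315*t/4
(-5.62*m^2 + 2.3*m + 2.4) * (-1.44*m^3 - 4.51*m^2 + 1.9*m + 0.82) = 8.0928*m^5 + 22.0342*m^4 - 24.507*m^3 - 11.0624*m^2 + 6.446*m + 1.968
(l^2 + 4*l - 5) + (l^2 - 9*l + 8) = 2*l^2 - 5*l + 3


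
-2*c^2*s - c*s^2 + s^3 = s*(-2*c + s)*(c + s)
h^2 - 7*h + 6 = (h - 6)*(h - 1)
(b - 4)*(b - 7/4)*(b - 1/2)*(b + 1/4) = b^4 - 6*b^3 + 133*b^2/16 - 33*b/32 - 7/8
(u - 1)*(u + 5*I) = u^2 - u + 5*I*u - 5*I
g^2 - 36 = (g - 6)*(g + 6)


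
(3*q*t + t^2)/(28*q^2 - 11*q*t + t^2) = t*(3*q + t)/(28*q^2 - 11*q*t + t^2)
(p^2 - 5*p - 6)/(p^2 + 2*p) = (p^2 - 5*p - 6)/(p*(p + 2))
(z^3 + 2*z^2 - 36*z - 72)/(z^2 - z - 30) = (z^2 + 8*z + 12)/(z + 5)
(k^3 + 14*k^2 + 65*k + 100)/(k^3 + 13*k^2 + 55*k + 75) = (k + 4)/(k + 3)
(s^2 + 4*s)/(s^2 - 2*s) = (s + 4)/(s - 2)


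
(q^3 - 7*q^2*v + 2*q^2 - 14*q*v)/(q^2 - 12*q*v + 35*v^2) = q*(q + 2)/(q - 5*v)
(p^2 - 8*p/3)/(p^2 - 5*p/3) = (3*p - 8)/(3*p - 5)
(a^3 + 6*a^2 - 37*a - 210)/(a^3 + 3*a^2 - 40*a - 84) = (a + 5)/(a + 2)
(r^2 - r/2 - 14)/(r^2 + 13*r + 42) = (r^2 - r/2 - 14)/(r^2 + 13*r + 42)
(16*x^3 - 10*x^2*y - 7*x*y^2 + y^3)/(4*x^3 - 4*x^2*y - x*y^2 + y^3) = (8*x - y)/(2*x - y)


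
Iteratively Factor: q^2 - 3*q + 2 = (q - 2)*(q - 1)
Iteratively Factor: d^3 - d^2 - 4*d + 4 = (d - 1)*(d^2 - 4) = (d - 2)*(d - 1)*(d + 2)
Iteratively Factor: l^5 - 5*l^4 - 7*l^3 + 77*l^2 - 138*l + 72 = (l - 2)*(l^4 - 3*l^3 - 13*l^2 + 51*l - 36) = (l - 3)*(l - 2)*(l^3 - 13*l + 12) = (l - 3)*(l - 2)*(l - 1)*(l^2 + l - 12) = (l - 3)^2*(l - 2)*(l - 1)*(l + 4)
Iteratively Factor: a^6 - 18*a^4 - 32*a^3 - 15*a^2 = (a - 5)*(a^5 + 5*a^4 + 7*a^3 + 3*a^2) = a*(a - 5)*(a^4 + 5*a^3 + 7*a^2 + 3*a) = a*(a - 5)*(a + 1)*(a^3 + 4*a^2 + 3*a) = a*(a - 5)*(a + 1)*(a + 3)*(a^2 + a) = a^2*(a - 5)*(a + 1)*(a + 3)*(a + 1)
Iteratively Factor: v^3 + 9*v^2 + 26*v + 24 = (v + 3)*(v^2 + 6*v + 8) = (v + 3)*(v + 4)*(v + 2)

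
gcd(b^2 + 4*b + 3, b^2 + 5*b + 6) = b + 3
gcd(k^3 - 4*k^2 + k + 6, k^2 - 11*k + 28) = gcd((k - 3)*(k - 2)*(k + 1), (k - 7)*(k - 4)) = 1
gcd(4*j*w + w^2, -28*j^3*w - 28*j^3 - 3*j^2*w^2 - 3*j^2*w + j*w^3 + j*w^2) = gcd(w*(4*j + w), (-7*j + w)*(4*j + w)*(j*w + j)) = 4*j + w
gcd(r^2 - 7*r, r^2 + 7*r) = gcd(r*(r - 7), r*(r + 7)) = r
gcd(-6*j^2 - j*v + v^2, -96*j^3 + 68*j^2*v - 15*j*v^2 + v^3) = -3*j + v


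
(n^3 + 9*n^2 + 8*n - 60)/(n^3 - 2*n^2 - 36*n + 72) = (n + 5)/(n - 6)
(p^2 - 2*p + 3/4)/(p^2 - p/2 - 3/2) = (p - 1/2)/(p + 1)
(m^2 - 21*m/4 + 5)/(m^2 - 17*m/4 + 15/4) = (m - 4)/(m - 3)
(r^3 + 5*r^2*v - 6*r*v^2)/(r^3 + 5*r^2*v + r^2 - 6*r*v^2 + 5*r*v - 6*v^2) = r/(r + 1)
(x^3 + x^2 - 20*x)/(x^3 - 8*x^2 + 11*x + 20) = x*(x + 5)/(x^2 - 4*x - 5)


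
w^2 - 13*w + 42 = (w - 7)*(w - 6)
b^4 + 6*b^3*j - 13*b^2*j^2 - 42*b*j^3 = b*(b - 3*j)*(b + 2*j)*(b + 7*j)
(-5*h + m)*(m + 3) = -5*h*m - 15*h + m^2 + 3*m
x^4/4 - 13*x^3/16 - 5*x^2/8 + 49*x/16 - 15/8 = (x/4 + 1/2)*(x - 3)*(x - 5/4)*(x - 1)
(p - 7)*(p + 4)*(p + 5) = p^3 + 2*p^2 - 43*p - 140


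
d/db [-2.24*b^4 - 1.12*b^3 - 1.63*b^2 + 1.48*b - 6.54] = -8.96*b^3 - 3.36*b^2 - 3.26*b + 1.48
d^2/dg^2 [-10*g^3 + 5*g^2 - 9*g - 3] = 10 - 60*g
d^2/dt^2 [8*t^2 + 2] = 16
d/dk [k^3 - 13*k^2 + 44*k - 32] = 3*k^2 - 26*k + 44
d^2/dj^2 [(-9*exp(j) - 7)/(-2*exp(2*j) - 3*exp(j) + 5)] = (36*exp(4*j) + 58*exp(3*j) + 666*exp(2*j) + 478*exp(j) + 330)*exp(j)/(8*exp(6*j) + 36*exp(5*j) - 6*exp(4*j) - 153*exp(3*j) + 15*exp(2*j) + 225*exp(j) - 125)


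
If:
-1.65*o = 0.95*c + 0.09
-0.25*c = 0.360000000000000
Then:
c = -1.44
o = 0.77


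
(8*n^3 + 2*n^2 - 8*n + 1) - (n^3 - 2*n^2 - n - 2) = 7*n^3 + 4*n^2 - 7*n + 3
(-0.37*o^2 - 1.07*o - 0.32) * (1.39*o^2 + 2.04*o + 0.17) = -0.5143*o^4 - 2.2421*o^3 - 2.6905*o^2 - 0.8347*o - 0.0544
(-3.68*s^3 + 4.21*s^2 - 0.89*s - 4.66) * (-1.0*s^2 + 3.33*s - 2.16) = 3.68*s^5 - 16.4644*s^4 + 22.8581*s^3 - 7.3973*s^2 - 13.5954*s + 10.0656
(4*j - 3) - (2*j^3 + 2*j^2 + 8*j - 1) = -2*j^3 - 2*j^2 - 4*j - 2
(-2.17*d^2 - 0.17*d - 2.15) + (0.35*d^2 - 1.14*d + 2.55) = -1.82*d^2 - 1.31*d + 0.4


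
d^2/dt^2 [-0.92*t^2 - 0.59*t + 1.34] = -1.84000000000000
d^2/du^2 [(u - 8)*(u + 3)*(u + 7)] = 6*u + 4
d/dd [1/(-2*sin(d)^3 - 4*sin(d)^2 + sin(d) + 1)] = (6*sin(d)^2 + 8*sin(d) - 1)*cos(d)/(2*sin(d)^3 + 4*sin(d)^2 - sin(d) - 1)^2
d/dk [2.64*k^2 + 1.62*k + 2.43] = 5.28*k + 1.62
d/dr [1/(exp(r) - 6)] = -exp(r)/(exp(r) - 6)^2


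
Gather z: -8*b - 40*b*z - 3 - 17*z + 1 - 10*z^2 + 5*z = -8*b - 10*z^2 + z*(-40*b - 12) - 2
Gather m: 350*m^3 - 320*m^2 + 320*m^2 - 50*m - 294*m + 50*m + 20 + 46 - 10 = 350*m^3 - 294*m + 56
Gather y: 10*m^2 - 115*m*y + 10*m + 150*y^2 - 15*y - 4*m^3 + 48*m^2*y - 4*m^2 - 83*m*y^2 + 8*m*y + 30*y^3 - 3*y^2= -4*m^3 + 6*m^2 + 10*m + 30*y^3 + y^2*(147 - 83*m) + y*(48*m^2 - 107*m - 15)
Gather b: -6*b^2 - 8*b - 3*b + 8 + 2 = -6*b^2 - 11*b + 10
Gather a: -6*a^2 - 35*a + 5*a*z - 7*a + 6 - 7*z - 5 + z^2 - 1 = -6*a^2 + a*(5*z - 42) + z^2 - 7*z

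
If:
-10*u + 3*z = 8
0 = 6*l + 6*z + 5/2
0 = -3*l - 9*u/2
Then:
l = 111/44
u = -37/22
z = -97/33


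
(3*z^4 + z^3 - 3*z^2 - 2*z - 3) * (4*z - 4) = 12*z^5 - 8*z^4 - 16*z^3 + 4*z^2 - 4*z + 12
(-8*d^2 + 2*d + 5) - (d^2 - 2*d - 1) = -9*d^2 + 4*d + 6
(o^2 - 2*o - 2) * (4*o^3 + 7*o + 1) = 4*o^5 - 8*o^4 - o^3 - 13*o^2 - 16*o - 2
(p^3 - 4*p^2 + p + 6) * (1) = p^3 - 4*p^2 + p + 6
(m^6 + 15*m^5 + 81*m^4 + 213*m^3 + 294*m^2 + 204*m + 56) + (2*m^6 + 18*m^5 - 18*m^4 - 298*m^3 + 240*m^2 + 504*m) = 3*m^6 + 33*m^5 + 63*m^4 - 85*m^3 + 534*m^2 + 708*m + 56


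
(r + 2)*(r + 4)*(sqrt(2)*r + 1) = sqrt(2)*r^3 + r^2 + 6*sqrt(2)*r^2 + 6*r + 8*sqrt(2)*r + 8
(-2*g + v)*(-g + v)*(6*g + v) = 12*g^3 - 16*g^2*v + 3*g*v^2 + v^3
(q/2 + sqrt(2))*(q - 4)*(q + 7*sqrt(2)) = q^3/2 - 2*q^2 + 9*sqrt(2)*q^2/2 - 18*sqrt(2)*q + 14*q - 56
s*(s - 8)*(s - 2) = s^3 - 10*s^2 + 16*s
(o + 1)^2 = o^2 + 2*o + 1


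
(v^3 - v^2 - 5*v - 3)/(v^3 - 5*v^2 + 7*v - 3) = (v^2 + 2*v + 1)/(v^2 - 2*v + 1)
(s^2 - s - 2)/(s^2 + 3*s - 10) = (s + 1)/(s + 5)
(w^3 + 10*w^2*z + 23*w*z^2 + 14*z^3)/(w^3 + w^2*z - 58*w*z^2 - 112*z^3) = (-w - z)/(-w + 8*z)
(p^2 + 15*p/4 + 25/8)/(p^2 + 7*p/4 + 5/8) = (2*p + 5)/(2*p + 1)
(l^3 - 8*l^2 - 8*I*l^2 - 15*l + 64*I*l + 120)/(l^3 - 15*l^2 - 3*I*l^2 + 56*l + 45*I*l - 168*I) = (l - 5*I)/(l - 7)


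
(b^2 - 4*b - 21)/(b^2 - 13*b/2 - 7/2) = 2*(b + 3)/(2*b + 1)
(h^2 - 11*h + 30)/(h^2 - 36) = (h - 5)/(h + 6)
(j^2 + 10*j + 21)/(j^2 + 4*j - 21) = (j + 3)/(j - 3)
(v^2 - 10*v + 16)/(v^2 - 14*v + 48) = (v - 2)/(v - 6)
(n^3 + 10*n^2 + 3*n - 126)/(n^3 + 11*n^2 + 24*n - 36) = (n^2 + 4*n - 21)/(n^2 + 5*n - 6)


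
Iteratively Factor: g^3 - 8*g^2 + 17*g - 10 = (g - 5)*(g^2 - 3*g + 2) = (g - 5)*(g - 2)*(g - 1)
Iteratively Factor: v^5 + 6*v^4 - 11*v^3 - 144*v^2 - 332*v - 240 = (v + 2)*(v^4 + 4*v^3 - 19*v^2 - 106*v - 120) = (v - 5)*(v + 2)*(v^3 + 9*v^2 + 26*v + 24) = (v - 5)*(v + 2)*(v + 4)*(v^2 + 5*v + 6) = (v - 5)*(v + 2)*(v + 3)*(v + 4)*(v + 2)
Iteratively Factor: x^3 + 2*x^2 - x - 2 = (x + 2)*(x^2 - 1) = (x - 1)*(x + 2)*(x + 1)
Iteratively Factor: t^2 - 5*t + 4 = (t - 1)*(t - 4)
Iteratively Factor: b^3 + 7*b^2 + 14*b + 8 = (b + 1)*(b^2 + 6*b + 8) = (b + 1)*(b + 2)*(b + 4)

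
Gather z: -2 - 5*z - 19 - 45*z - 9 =-50*z - 30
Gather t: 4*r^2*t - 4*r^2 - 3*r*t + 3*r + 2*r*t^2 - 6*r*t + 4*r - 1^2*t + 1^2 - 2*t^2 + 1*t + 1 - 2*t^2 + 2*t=-4*r^2 + 7*r + t^2*(2*r - 4) + t*(4*r^2 - 9*r + 2) + 2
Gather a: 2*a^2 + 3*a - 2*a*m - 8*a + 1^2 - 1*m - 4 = 2*a^2 + a*(-2*m - 5) - m - 3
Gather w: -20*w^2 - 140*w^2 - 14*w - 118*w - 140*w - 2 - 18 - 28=-160*w^2 - 272*w - 48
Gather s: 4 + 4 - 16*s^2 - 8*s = -16*s^2 - 8*s + 8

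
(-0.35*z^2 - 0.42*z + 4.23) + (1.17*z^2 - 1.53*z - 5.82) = 0.82*z^2 - 1.95*z - 1.59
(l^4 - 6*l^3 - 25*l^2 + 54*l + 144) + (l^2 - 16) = l^4 - 6*l^3 - 24*l^2 + 54*l + 128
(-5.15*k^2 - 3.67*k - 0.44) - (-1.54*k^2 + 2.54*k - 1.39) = -3.61*k^2 - 6.21*k + 0.95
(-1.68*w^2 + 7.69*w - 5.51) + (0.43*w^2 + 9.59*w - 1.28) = -1.25*w^2 + 17.28*w - 6.79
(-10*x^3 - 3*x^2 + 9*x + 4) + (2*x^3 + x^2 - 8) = -8*x^3 - 2*x^2 + 9*x - 4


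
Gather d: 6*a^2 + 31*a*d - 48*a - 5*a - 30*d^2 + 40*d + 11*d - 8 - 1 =6*a^2 - 53*a - 30*d^2 + d*(31*a + 51) - 9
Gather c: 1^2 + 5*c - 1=5*c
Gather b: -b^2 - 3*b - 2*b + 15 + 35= -b^2 - 5*b + 50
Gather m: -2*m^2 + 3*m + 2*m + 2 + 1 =-2*m^2 + 5*m + 3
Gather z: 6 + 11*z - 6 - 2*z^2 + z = -2*z^2 + 12*z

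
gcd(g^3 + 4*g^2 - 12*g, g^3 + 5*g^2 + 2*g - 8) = 1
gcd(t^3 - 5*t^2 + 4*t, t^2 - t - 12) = t - 4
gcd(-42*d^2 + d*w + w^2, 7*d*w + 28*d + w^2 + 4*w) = 7*d + w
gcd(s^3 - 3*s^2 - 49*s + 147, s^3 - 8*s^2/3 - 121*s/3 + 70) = s - 7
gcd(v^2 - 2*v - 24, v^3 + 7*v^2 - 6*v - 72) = v + 4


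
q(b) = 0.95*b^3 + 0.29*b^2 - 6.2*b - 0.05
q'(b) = 2.85*b^2 + 0.58*b - 6.2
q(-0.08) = 0.45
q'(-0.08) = -6.23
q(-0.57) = 3.40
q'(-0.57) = -5.60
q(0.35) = -2.14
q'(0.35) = -5.65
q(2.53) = 1.50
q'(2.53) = 13.51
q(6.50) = 232.80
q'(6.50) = 117.98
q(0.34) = -2.09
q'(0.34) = -5.67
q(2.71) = 4.19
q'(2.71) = 16.30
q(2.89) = 7.38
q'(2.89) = 19.28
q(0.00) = -0.05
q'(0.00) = -6.20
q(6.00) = 178.39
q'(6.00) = 99.88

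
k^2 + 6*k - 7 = (k - 1)*(k + 7)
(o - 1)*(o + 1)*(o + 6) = o^3 + 6*o^2 - o - 6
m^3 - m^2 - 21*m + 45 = (m - 3)^2*(m + 5)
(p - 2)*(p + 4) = p^2 + 2*p - 8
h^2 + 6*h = h*(h + 6)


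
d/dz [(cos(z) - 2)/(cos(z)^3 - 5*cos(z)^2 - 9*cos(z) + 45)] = (43*cos(z) - 11*cos(2*z) + cos(3*z) - 65)*sin(z)/(2*(cos(z)^3 - 5*cos(z)^2 - 9*cos(z) + 45)^2)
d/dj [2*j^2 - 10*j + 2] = 4*j - 10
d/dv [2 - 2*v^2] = -4*v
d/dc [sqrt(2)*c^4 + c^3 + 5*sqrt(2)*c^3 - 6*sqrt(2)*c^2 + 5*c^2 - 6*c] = 4*sqrt(2)*c^3 + 3*c^2 + 15*sqrt(2)*c^2 - 12*sqrt(2)*c + 10*c - 6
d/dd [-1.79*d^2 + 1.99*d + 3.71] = 1.99 - 3.58*d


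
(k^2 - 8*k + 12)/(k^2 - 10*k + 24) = (k - 2)/(k - 4)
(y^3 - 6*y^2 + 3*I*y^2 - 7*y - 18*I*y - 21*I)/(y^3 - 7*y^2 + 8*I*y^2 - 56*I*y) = (y^2 + y*(1 + 3*I) + 3*I)/(y*(y + 8*I))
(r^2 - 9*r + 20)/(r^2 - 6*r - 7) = (-r^2 + 9*r - 20)/(-r^2 + 6*r + 7)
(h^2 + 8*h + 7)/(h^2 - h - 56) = (h + 1)/(h - 8)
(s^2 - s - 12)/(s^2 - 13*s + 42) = (s^2 - s - 12)/(s^2 - 13*s + 42)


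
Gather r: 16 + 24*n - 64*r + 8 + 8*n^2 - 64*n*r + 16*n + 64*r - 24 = 8*n^2 - 64*n*r + 40*n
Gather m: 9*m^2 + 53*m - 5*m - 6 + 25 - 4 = 9*m^2 + 48*m + 15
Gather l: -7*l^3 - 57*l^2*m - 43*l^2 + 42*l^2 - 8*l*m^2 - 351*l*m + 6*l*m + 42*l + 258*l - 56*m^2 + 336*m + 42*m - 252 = -7*l^3 + l^2*(-57*m - 1) + l*(-8*m^2 - 345*m + 300) - 56*m^2 + 378*m - 252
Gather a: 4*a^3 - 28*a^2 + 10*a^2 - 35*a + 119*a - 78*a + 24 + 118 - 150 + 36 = 4*a^3 - 18*a^2 + 6*a + 28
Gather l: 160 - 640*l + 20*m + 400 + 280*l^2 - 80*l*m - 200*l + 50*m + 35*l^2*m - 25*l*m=l^2*(35*m + 280) + l*(-105*m - 840) + 70*m + 560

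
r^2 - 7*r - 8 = (r - 8)*(r + 1)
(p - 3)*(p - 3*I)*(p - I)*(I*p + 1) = I*p^4 + 5*p^3 - 3*I*p^3 - 15*p^2 - 7*I*p^2 - 3*p + 21*I*p + 9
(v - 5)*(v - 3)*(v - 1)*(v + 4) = v^4 - 5*v^3 - 13*v^2 + 77*v - 60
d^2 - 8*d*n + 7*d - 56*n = (d + 7)*(d - 8*n)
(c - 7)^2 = c^2 - 14*c + 49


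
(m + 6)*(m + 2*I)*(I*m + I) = I*m^3 - 2*m^2 + 7*I*m^2 - 14*m + 6*I*m - 12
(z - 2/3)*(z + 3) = z^2 + 7*z/3 - 2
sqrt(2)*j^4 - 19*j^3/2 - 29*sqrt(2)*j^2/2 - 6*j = j*(j - 6*sqrt(2))*(j + sqrt(2))*(sqrt(2)*j + 1/2)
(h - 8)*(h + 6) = h^2 - 2*h - 48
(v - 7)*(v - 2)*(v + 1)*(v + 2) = v^4 - 6*v^3 - 11*v^2 + 24*v + 28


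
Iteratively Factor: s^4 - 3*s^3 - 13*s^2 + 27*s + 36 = (s - 4)*(s^3 + s^2 - 9*s - 9) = (s - 4)*(s + 1)*(s^2 - 9) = (s - 4)*(s - 3)*(s + 1)*(s + 3)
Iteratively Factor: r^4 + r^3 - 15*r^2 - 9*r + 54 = (r + 3)*(r^3 - 2*r^2 - 9*r + 18) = (r - 3)*(r + 3)*(r^2 + r - 6) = (r - 3)*(r - 2)*(r + 3)*(r + 3)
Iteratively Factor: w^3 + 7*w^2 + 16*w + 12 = (w + 3)*(w^2 + 4*w + 4) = (w + 2)*(w + 3)*(w + 2)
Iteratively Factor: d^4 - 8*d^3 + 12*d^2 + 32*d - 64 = (d - 4)*(d^3 - 4*d^2 - 4*d + 16) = (d - 4)*(d - 2)*(d^2 - 2*d - 8) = (d - 4)^2*(d - 2)*(d + 2)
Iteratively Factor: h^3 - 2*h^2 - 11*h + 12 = (h - 4)*(h^2 + 2*h - 3) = (h - 4)*(h + 3)*(h - 1)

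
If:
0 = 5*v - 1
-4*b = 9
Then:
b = -9/4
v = 1/5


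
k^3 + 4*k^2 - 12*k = k*(k - 2)*(k + 6)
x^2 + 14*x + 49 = (x + 7)^2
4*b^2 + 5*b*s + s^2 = (b + s)*(4*b + s)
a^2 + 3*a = a*(a + 3)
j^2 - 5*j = j*(j - 5)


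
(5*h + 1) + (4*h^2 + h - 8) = 4*h^2 + 6*h - 7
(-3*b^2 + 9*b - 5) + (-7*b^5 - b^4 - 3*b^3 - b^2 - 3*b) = -7*b^5 - b^4 - 3*b^3 - 4*b^2 + 6*b - 5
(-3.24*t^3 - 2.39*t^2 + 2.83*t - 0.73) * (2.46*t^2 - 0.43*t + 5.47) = -7.9704*t^5 - 4.4862*t^4 - 9.7333*t^3 - 16.086*t^2 + 15.794*t - 3.9931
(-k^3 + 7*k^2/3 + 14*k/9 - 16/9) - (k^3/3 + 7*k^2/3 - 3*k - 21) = -4*k^3/3 + 41*k/9 + 173/9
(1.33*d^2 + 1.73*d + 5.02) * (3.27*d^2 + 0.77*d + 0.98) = 4.3491*d^4 + 6.6812*d^3 + 19.0509*d^2 + 5.5608*d + 4.9196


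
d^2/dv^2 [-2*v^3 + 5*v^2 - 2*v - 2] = 10 - 12*v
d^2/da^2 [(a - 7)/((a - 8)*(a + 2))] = 2*(a^3 - 21*a^2 + 174*a - 460)/(a^6 - 18*a^5 + 60*a^4 + 360*a^3 - 960*a^2 - 4608*a - 4096)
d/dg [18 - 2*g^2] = -4*g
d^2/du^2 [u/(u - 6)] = 12/(u - 6)^3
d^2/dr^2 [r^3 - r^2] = 6*r - 2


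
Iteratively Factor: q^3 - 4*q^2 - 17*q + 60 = (q + 4)*(q^2 - 8*q + 15) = (q - 3)*(q + 4)*(q - 5)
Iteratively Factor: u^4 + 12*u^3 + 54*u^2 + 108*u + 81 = (u + 3)*(u^3 + 9*u^2 + 27*u + 27) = (u + 3)^2*(u^2 + 6*u + 9) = (u + 3)^3*(u + 3)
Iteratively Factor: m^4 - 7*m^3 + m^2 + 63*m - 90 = (m + 3)*(m^3 - 10*m^2 + 31*m - 30) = (m - 3)*(m + 3)*(m^2 - 7*m + 10) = (m - 3)*(m - 2)*(m + 3)*(m - 5)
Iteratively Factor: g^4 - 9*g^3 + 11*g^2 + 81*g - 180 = (g - 5)*(g^3 - 4*g^2 - 9*g + 36) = (g - 5)*(g - 4)*(g^2 - 9) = (g - 5)*(g - 4)*(g + 3)*(g - 3)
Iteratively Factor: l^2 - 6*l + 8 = (l - 2)*(l - 4)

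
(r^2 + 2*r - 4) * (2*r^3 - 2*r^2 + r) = 2*r^5 + 2*r^4 - 11*r^3 + 10*r^2 - 4*r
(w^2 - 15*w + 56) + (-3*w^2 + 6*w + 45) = -2*w^2 - 9*w + 101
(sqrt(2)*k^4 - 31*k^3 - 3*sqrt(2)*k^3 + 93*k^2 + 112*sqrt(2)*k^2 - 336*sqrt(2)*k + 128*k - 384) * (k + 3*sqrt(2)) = sqrt(2)*k^5 - 25*k^4 - 3*sqrt(2)*k^4 + 19*sqrt(2)*k^3 + 75*k^3 - 57*sqrt(2)*k^2 + 800*k^2 - 2400*k + 384*sqrt(2)*k - 1152*sqrt(2)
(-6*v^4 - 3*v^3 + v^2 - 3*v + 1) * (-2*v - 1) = 12*v^5 + 12*v^4 + v^3 + 5*v^2 + v - 1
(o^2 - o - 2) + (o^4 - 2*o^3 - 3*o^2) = o^4 - 2*o^3 - 2*o^2 - o - 2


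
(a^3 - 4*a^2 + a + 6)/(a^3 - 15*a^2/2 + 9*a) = 2*(a^3 - 4*a^2 + a + 6)/(a*(2*a^2 - 15*a + 18))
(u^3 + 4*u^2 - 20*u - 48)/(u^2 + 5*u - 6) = (u^2 - 2*u - 8)/(u - 1)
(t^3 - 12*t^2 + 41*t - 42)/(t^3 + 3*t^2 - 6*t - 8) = (t^2 - 10*t + 21)/(t^2 + 5*t + 4)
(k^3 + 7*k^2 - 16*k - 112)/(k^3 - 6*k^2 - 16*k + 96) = (k + 7)/(k - 6)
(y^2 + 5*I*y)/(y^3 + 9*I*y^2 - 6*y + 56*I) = y*(y + 5*I)/(y^3 + 9*I*y^2 - 6*y + 56*I)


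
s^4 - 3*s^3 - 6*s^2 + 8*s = s*(s - 4)*(s - 1)*(s + 2)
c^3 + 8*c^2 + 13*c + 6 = (c + 1)^2*(c + 6)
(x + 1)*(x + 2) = x^2 + 3*x + 2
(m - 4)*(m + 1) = m^2 - 3*m - 4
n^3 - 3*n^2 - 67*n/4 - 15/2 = (n - 6)*(n + 1/2)*(n + 5/2)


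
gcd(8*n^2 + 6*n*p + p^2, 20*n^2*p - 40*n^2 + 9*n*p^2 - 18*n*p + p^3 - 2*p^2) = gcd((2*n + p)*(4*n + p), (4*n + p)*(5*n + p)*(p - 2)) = 4*n + p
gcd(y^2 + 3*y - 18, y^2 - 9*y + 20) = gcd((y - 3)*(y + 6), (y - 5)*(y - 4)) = 1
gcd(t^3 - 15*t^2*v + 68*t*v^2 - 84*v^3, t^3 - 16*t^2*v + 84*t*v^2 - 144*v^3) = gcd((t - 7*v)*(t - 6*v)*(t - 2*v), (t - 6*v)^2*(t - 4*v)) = t - 6*v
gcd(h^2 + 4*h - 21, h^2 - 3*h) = h - 3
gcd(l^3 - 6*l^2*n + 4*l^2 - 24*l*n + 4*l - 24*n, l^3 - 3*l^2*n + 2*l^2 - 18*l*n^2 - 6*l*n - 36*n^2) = l^2 - 6*l*n + 2*l - 12*n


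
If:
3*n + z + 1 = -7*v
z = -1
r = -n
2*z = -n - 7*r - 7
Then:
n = 5/6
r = -5/6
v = -5/14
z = -1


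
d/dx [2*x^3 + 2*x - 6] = 6*x^2 + 2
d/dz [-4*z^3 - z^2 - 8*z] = -12*z^2 - 2*z - 8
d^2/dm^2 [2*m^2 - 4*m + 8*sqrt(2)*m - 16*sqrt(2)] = 4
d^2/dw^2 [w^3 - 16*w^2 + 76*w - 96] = 6*w - 32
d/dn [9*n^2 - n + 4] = 18*n - 1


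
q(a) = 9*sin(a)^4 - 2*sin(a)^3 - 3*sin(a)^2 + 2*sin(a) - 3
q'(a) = 36*sin(a)^3*cos(a) - 6*sin(a)^2*cos(a) - 6*sin(a)*cos(a) + 2*cos(a)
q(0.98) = -0.27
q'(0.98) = 7.52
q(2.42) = -1.85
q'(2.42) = -4.35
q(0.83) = -1.29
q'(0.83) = 5.92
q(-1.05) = -0.59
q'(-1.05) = -10.35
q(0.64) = -2.16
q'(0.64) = 3.16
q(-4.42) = 1.97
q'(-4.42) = -6.45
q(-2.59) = -3.91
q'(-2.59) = 1.43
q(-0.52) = -3.94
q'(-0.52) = -0.80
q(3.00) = -2.78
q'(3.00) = -1.12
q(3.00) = -2.78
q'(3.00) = -1.12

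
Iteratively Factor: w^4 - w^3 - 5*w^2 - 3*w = (w)*(w^3 - w^2 - 5*w - 3) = w*(w - 3)*(w^2 + 2*w + 1) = w*(w - 3)*(w + 1)*(w + 1)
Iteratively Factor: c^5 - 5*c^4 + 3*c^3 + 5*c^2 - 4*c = (c - 4)*(c^4 - c^3 - c^2 + c) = (c - 4)*(c - 1)*(c^3 - c) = (c - 4)*(c - 1)^2*(c^2 + c) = (c - 4)*(c - 1)^2*(c + 1)*(c)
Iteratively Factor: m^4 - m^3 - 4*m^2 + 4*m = (m - 1)*(m^3 - 4*m) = (m - 2)*(m - 1)*(m^2 + 2*m) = (m - 2)*(m - 1)*(m + 2)*(m)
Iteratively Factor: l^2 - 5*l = (l - 5)*(l)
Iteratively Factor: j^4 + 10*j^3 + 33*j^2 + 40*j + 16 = (j + 4)*(j^3 + 6*j^2 + 9*j + 4) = (j + 1)*(j + 4)*(j^2 + 5*j + 4) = (j + 1)*(j + 4)^2*(j + 1)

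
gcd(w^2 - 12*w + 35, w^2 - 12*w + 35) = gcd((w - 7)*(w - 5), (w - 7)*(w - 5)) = w^2 - 12*w + 35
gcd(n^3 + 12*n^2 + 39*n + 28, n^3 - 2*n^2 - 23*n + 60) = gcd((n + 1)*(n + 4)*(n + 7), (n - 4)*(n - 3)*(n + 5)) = 1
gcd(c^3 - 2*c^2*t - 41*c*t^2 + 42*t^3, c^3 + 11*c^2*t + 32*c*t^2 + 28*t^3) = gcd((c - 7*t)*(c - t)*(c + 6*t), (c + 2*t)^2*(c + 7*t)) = 1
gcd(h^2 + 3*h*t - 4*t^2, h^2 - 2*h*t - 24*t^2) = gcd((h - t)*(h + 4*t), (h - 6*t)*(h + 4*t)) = h + 4*t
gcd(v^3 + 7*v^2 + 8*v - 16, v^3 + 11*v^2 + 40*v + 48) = v^2 + 8*v + 16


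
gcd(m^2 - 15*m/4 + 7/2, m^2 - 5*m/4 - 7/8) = m - 7/4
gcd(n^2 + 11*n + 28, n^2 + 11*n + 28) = n^2 + 11*n + 28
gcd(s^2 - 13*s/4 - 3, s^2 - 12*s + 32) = s - 4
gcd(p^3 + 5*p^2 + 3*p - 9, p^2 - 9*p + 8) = p - 1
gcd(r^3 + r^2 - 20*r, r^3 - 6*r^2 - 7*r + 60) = r - 4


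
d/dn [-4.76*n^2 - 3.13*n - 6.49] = -9.52*n - 3.13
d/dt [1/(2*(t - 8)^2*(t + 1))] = -(t/2 + 1/2)*(3*t - 6)/((t - 8)^3*(t + 1)^3)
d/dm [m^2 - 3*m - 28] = 2*m - 3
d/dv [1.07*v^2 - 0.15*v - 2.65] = 2.14*v - 0.15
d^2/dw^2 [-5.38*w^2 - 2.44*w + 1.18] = -10.7600000000000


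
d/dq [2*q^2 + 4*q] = 4*q + 4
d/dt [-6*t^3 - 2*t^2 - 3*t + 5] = -18*t^2 - 4*t - 3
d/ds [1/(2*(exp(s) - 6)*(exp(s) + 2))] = (2 - exp(s))*exp(s)/(exp(4*s) - 8*exp(3*s) - 8*exp(2*s) + 96*exp(s) + 144)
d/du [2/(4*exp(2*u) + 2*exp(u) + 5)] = (-16*exp(u) - 4)*exp(u)/(4*exp(2*u) + 2*exp(u) + 5)^2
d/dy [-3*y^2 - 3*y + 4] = -6*y - 3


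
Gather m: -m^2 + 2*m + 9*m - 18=-m^2 + 11*m - 18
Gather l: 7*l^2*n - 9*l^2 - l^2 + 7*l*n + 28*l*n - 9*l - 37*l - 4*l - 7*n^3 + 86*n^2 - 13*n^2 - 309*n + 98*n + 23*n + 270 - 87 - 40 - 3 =l^2*(7*n - 10) + l*(35*n - 50) - 7*n^3 + 73*n^2 - 188*n + 140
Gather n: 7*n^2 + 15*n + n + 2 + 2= 7*n^2 + 16*n + 4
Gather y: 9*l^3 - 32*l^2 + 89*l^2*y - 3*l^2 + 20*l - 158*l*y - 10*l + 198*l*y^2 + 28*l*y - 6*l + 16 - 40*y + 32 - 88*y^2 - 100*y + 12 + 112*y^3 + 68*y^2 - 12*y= 9*l^3 - 35*l^2 + 4*l + 112*y^3 + y^2*(198*l - 20) + y*(89*l^2 - 130*l - 152) + 60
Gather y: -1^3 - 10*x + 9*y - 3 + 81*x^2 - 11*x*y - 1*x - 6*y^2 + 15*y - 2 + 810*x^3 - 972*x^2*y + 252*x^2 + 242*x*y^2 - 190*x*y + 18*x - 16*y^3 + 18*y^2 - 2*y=810*x^3 + 333*x^2 + 7*x - 16*y^3 + y^2*(242*x + 12) + y*(-972*x^2 - 201*x + 22) - 6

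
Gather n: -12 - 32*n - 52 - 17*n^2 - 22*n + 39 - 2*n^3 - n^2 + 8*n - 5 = -2*n^3 - 18*n^2 - 46*n - 30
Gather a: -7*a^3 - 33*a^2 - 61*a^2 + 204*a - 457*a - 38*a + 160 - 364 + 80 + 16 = -7*a^3 - 94*a^2 - 291*a - 108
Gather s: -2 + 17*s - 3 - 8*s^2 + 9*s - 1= -8*s^2 + 26*s - 6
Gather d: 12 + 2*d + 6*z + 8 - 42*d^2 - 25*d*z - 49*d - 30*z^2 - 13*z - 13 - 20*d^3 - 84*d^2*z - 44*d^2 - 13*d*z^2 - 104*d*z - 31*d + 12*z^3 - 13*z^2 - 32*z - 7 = -20*d^3 + d^2*(-84*z - 86) + d*(-13*z^2 - 129*z - 78) + 12*z^3 - 43*z^2 - 39*z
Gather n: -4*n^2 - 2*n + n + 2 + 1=-4*n^2 - n + 3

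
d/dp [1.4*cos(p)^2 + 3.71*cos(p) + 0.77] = -(2.8*cos(p) + 3.71)*sin(p)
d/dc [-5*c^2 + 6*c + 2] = 6 - 10*c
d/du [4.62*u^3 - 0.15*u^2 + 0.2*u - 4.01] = 13.86*u^2 - 0.3*u + 0.2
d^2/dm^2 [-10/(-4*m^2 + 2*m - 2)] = 10*(-4*m^2 + 2*m + (4*m - 1)^2 - 2)/(2*m^2 - m + 1)^3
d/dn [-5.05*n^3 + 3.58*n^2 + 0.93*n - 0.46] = -15.15*n^2 + 7.16*n + 0.93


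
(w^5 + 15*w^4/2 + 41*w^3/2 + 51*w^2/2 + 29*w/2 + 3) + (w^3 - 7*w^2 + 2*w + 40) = w^5 + 15*w^4/2 + 43*w^3/2 + 37*w^2/2 + 33*w/2 + 43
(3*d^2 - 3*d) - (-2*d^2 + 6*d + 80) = 5*d^2 - 9*d - 80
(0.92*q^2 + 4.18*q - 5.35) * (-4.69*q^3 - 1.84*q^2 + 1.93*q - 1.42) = -4.3148*q^5 - 21.297*q^4 + 19.1759*q^3 + 16.605*q^2 - 16.2611*q + 7.597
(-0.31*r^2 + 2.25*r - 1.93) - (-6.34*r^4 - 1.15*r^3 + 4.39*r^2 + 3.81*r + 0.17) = 6.34*r^4 + 1.15*r^3 - 4.7*r^2 - 1.56*r - 2.1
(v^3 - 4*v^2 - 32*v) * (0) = 0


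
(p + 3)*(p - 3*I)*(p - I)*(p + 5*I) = p^4 + 3*p^3 + I*p^3 + 17*p^2 + 3*I*p^2 + 51*p - 15*I*p - 45*I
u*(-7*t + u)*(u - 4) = -7*t*u^2 + 28*t*u + u^3 - 4*u^2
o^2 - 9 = (o - 3)*(o + 3)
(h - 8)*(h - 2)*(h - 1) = h^3 - 11*h^2 + 26*h - 16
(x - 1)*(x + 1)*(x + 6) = x^3 + 6*x^2 - x - 6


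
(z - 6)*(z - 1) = z^2 - 7*z + 6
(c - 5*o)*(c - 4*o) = c^2 - 9*c*o + 20*o^2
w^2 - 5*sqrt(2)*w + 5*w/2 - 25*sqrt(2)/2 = (w + 5/2)*(w - 5*sqrt(2))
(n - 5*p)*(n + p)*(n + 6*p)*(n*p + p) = n^4*p + 2*n^3*p^2 + n^3*p - 29*n^2*p^3 + 2*n^2*p^2 - 30*n*p^4 - 29*n*p^3 - 30*p^4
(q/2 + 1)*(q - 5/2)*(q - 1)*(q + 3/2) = q^4/2 - 27*q^2/8 - 7*q/8 + 15/4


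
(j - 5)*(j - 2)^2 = j^3 - 9*j^2 + 24*j - 20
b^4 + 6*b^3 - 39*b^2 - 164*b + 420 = (b - 5)*(b - 2)*(b + 6)*(b + 7)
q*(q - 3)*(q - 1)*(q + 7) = q^4 + 3*q^3 - 25*q^2 + 21*q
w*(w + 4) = w^2 + 4*w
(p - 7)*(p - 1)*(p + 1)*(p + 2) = p^4 - 5*p^3 - 15*p^2 + 5*p + 14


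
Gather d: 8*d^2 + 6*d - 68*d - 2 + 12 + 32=8*d^2 - 62*d + 42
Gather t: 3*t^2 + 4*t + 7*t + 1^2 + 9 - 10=3*t^2 + 11*t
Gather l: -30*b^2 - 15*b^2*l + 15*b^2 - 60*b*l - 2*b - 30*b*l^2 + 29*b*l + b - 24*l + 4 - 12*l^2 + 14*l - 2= -15*b^2 - b + l^2*(-30*b - 12) + l*(-15*b^2 - 31*b - 10) + 2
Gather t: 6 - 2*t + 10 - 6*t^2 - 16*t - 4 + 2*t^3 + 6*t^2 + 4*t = 2*t^3 - 14*t + 12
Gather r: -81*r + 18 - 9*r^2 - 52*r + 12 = -9*r^2 - 133*r + 30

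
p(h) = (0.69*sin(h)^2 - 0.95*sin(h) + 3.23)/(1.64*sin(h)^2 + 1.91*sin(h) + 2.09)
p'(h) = (-3.28*sin(h)*cos(h) - 1.91*cos(h))*(0.69*sin(h)^2 - 0.95*sin(h) + 3.23)/(1.64*sin(h)^2 + 1.91*sin(h) + 2.09)^2 + (1.38*sin(h)*cos(h) - 0.95*cos(h))/(1.64*sin(h)^2 + 1.91*sin(h) + 2.09)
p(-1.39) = 2.69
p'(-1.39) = 0.12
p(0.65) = 0.76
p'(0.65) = -0.63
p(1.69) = 0.53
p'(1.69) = 0.05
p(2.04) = 0.58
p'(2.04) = 0.22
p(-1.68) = 2.68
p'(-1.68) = -0.08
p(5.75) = 2.52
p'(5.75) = -1.26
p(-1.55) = 2.68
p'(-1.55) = 0.02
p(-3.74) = 0.79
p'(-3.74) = 0.70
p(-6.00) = 1.10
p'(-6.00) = -1.28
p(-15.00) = 2.69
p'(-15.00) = 0.62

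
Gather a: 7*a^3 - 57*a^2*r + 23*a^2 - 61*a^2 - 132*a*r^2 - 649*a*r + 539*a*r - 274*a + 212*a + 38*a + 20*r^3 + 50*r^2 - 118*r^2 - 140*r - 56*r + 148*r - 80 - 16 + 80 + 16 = 7*a^3 + a^2*(-57*r - 38) + a*(-132*r^2 - 110*r - 24) + 20*r^3 - 68*r^2 - 48*r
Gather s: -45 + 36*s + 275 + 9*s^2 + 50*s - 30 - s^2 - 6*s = 8*s^2 + 80*s + 200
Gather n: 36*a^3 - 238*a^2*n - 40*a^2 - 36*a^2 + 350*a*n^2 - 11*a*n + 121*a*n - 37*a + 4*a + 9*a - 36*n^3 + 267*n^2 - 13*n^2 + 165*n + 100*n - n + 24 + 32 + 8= 36*a^3 - 76*a^2 - 24*a - 36*n^3 + n^2*(350*a + 254) + n*(-238*a^2 + 110*a + 264) + 64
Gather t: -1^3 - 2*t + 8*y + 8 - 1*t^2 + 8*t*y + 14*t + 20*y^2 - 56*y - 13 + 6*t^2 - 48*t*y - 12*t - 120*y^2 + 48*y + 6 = 5*t^2 - 40*t*y - 100*y^2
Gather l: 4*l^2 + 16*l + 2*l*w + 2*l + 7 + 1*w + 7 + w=4*l^2 + l*(2*w + 18) + 2*w + 14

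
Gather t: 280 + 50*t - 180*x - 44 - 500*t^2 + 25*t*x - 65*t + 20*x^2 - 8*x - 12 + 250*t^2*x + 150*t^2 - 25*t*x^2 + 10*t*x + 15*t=t^2*(250*x - 350) + t*(-25*x^2 + 35*x) + 20*x^2 - 188*x + 224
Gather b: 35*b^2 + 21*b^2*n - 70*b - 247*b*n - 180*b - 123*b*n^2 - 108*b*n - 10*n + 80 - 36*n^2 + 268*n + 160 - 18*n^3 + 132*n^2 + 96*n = b^2*(21*n + 35) + b*(-123*n^2 - 355*n - 250) - 18*n^3 + 96*n^2 + 354*n + 240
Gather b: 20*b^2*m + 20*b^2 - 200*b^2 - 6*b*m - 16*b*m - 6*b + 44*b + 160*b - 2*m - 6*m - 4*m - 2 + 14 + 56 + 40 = b^2*(20*m - 180) + b*(198 - 22*m) - 12*m + 108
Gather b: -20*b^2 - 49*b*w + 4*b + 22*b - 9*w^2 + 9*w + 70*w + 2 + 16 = -20*b^2 + b*(26 - 49*w) - 9*w^2 + 79*w + 18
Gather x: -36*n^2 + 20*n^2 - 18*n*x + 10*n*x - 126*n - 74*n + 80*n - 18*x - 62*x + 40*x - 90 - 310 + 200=-16*n^2 - 120*n + x*(-8*n - 40) - 200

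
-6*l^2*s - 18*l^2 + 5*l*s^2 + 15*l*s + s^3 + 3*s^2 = (-l + s)*(6*l + s)*(s + 3)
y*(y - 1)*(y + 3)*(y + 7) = y^4 + 9*y^3 + 11*y^2 - 21*y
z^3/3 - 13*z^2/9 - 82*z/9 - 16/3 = (z/3 + 1)*(z - 8)*(z + 2/3)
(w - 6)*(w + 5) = w^2 - w - 30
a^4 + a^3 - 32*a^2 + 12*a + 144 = (a - 4)*(a - 3)*(a + 2)*(a + 6)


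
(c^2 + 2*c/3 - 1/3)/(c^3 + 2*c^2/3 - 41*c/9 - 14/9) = 3*(3*c^2 + 2*c - 1)/(9*c^3 + 6*c^2 - 41*c - 14)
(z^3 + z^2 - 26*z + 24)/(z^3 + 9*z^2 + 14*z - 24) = (z - 4)/(z + 4)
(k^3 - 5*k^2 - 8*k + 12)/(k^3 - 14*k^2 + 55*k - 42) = (k + 2)/(k - 7)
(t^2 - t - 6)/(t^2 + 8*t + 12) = (t - 3)/(t + 6)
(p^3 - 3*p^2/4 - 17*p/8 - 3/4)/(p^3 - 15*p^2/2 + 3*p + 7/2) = (4*p^2 - 5*p - 6)/(4*(p^2 - 8*p + 7))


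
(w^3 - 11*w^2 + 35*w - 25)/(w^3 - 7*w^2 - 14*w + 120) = (w^2 - 6*w + 5)/(w^2 - 2*w - 24)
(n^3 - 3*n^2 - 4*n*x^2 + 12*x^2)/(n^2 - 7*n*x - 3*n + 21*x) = (-n^2 + 4*x^2)/(-n + 7*x)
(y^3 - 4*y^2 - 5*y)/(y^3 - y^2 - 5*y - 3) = y*(y - 5)/(y^2 - 2*y - 3)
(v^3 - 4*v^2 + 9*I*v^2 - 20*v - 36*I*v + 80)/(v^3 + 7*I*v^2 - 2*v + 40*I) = (v - 4)/(v - 2*I)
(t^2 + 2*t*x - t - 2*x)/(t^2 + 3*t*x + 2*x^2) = (t - 1)/(t + x)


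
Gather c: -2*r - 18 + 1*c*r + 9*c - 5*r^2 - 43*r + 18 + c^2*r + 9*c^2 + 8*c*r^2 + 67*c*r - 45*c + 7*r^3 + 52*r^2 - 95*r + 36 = c^2*(r + 9) + c*(8*r^2 + 68*r - 36) + 7*r^3 + 47*r^2 - 140*r + 36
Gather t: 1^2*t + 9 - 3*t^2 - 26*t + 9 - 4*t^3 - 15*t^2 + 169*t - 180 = -4*t^3 - 18*t^2 + 144*t - 162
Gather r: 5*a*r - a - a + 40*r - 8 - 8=-2*a + r*(5*a + 40) - 16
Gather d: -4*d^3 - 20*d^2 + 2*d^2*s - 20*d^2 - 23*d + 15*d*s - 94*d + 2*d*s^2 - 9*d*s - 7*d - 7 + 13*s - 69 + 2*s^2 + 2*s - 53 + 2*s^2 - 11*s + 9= -4*d^3 + d^2*(2*s - 40) + d*(2*s^2 + 6*s - 124) + 4*s^2 + 4*s - 120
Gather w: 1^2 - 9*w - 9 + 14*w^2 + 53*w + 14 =14*w^2 + 44*w + 6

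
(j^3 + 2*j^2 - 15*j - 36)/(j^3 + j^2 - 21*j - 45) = (j - 4)/(j - 5)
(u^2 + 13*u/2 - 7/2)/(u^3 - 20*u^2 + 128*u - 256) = (2*u^2 + 13*u - 7)/(2*(u^3 - 20*u^2 + 128*u - 256))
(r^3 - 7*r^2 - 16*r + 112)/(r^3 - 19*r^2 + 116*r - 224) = (r + 4)/(r - 8)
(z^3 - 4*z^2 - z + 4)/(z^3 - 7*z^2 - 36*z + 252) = (z^3 - 4*z^2 - z + 4)/(z^3 - 7*z^2 - 36*z + 252)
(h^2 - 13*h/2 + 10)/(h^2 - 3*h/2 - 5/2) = (h - 4)/(h + 1)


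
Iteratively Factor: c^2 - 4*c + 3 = (c - 1)*(c - 3)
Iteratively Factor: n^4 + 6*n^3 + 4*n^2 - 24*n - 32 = (n + 4)*(n^3 + 2*n^2 - 4*n - 8) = (n - 2)*(n + 4)*(n^2 + 4*n + 4) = (n - 2)*(n + 2)*(n + 4)*(n + 2)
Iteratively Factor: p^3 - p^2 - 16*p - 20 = (p + 2)*(p^2 - 3*p - 10) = (p + 2)^2*(p - 5)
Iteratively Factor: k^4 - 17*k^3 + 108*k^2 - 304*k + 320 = (k - 4)*(k^3 - 13*k^2 + 56*k - 80) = (k - 4)^2*(k^2 - 9*k + 20) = (k - 5)*(k - 4)^2*(k - 4)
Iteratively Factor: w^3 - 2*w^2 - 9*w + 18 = (w + 3)*(w^2 - 5*w + 6) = (w - 3)*(w + 3)*(w - 2)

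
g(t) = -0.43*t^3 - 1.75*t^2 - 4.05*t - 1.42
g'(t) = -1.29*t^2 - 3.5*t - 4.05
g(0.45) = -3.64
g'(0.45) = -5.89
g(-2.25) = 3.73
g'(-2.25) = -2.71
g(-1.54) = 2.24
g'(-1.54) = -1.72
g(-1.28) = 1.80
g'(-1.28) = -1.68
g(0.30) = -2.80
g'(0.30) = -5.22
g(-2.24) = 3.70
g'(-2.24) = -2.68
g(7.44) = -305.51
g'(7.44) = -101.50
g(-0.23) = -0.58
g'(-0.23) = -3.31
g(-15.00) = 1116.83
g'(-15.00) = -241.80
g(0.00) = -1.42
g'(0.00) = -4.05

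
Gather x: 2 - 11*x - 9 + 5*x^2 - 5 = 5*x^2 - 11*x - 12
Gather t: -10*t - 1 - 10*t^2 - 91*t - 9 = -10*t^2 - 101*t - 10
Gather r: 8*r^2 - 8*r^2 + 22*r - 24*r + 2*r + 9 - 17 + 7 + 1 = 0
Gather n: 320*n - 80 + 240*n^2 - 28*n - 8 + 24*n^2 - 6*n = 264*n^2 + 286*n - 88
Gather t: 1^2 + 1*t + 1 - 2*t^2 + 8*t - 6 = -2*t^2 + 9*t - 4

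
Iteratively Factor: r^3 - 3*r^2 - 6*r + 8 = (r + 2)*(r^2 - 5*r + 4) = (r - 4)*(r + 2)*(r - 1)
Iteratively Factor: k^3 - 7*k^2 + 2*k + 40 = (k - 5)*(k^2 - 2*k - 8) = (k - 5)*(k - 4)*(k + 2)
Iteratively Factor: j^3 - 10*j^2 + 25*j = (j - 5)*(j^2 - 5*j) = (j - 5)^2*(j)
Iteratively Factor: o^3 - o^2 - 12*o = (o - 4)*(o^2 + 3*o) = (o - 4)*(o + 3)*(o)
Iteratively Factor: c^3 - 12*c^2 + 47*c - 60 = (c - 3)*(c^2 - 9*c + 20) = (c - 5)*(c - 3)*(c - 4)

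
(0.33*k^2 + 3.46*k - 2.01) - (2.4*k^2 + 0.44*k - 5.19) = -2.07*k^2 + 3.02*k + 3.18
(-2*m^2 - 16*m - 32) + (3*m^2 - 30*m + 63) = m^2 - 46*m + 31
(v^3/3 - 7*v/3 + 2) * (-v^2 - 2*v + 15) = -v^5/3 - 2*v^4/3 + 22*v^3/3 + 8*v^2/3 - 39*v + 30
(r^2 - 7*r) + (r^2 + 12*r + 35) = 2*r^2 + 5*r + 35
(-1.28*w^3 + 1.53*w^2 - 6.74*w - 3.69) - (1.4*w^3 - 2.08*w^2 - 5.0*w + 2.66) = -2.68*w^3 + 3.61*w^2 - 1.74*w - 6.35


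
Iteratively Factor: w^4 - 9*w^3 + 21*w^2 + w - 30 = (w - 5)*(w^3 - 4*w^2 + w + 6) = (w - 5)*(w - 3)*(w^2 - w - 2) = (w - 5)*(w - 3)*(w - 2)*(w + 1)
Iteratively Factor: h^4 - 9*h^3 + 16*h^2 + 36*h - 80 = (h + 2)*(h^3 - 11*h^2 + 38*h - 40) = (h - 5)*(h + 2)*(h^2 - 6*h + 8) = (h - 5)*(h - 4)*(h + 2)*(h - 2)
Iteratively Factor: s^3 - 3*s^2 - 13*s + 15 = (s - 5)*(s^2 + 2*s - 3) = (s - 5)*(s - 1)*(s + 3)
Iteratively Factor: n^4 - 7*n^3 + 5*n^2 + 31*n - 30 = (n - 3)*(n^3 - 4*n^2 - 7*n + 10) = (n - 5)*(n - 3)*(n^2 + n - 2) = (n - 5)*(n - 3)*(n - 1)*(n + 2)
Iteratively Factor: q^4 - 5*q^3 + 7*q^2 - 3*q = (q - 3)*(q^3 - 2*q^2 + q) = q*(q - 3)*(q^2 - 2*q + 1) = q*(q - 3)*(q - 1)*(q - 1)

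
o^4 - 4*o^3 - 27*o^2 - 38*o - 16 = (o - 8)*(o + 1)^2*(o + 2)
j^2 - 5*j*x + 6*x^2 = (j - 3*x)*(j - 2*x)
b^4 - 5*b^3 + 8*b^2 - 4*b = b*(b - 2)^2*(b - 1)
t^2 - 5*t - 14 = (t - 7)*(t + 2)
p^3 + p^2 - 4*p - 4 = (p - 2)*(p + 1)*(p + 2)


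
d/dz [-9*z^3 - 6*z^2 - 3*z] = -27*z^2 - 12*z - 3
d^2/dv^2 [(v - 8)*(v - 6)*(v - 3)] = 6*v - 34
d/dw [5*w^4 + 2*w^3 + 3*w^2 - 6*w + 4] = 20*w^3 + 6*w^2 + 6*w - 6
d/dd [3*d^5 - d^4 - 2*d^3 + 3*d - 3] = 15*d^4 - 4*d^3 - 6*d^2 + 3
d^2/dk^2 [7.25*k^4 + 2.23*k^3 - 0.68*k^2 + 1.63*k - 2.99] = 87.0*k^2 + 13.38*k - 1.36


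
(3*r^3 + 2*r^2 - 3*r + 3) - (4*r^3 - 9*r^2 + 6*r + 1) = -r^3 + 11*r^2 - 9*r + 2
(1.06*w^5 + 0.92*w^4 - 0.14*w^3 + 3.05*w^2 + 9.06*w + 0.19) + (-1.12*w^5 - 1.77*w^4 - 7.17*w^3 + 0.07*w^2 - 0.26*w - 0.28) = -0.0600000000000001*w^5 - 0.85*w^4 - 7.31*w^3 + 3.12*w^2 + 8.8*w - 0.09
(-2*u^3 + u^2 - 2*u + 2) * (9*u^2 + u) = -18*u^5 + 7*u^4 - 17*u^3 + 16*u^2 + 2*u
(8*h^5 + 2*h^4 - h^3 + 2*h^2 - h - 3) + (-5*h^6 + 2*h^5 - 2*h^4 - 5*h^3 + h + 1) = -5*h^6 + 10*h^5 - 6*h^3 + 2*h^2 - 2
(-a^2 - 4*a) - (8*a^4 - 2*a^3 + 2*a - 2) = -8*a^4 + 2*a^3 - a^2 - 6*a + 2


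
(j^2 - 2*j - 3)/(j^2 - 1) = (j - 3)/(j - 1)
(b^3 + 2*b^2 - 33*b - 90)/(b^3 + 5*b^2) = 1 - 3/b - 18/b^2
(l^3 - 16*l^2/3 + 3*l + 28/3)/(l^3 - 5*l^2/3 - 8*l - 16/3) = (3*l - 7)/(3*l + 4)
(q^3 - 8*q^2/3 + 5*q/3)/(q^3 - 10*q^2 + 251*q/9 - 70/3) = 3*q*(q - 1)/(3*q^2 - 25*q + 42)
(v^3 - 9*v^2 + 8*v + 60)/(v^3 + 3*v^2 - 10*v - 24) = (v^2 - 11*v + 30)/(v^2 + v - 12)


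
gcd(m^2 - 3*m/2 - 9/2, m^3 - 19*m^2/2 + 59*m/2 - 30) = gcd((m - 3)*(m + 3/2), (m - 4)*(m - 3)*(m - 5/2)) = m - 3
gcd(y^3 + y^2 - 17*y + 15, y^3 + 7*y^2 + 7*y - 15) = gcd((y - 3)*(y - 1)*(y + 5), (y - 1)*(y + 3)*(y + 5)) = y^2 + 4*y - 5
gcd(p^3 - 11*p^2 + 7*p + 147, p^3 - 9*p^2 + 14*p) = p - 7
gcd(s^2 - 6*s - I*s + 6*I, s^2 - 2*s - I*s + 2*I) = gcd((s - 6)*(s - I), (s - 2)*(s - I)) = s - I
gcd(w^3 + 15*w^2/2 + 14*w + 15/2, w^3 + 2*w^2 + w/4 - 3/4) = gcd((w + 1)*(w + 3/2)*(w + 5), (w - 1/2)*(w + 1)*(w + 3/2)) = w^2 + 5*w/2 + 3/2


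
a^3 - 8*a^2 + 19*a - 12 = (a - 4)*(a - 3)*(a - 1)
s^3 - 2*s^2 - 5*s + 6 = (s - 3)*(s - 1)*(s + 2)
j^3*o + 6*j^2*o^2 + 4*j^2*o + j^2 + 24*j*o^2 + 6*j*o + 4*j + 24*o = (j + 4)*(j + 6*o)*(j*o + 1)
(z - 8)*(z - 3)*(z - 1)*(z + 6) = z^4 - 6*z^3 - 37*z^2 + 186*z - 144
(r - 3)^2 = r^2 - 6*r + 9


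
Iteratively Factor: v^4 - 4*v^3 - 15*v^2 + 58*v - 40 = (v - 1)*(v^3 - 3*v^2 - 18*v + 40) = (v - 5)*(v - 1)*(v^2 + 2*v - 8) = (v - 5)*(v - 2)*(v - 1)*(v + 4)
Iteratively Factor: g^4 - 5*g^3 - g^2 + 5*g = (g - 5)*(g^3 - g) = (g - 5)*(g + 1)*(g^2 - g) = (g - 5)*(g - 1)*(g + 1)*(g)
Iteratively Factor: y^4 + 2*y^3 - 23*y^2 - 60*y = (y)*(y^3 + 2*y^2 - 23*y - 60) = y*(y - 5)*(y^2 + 7*y + 12) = y*(y - 5)*(y + 4)*(y + 3)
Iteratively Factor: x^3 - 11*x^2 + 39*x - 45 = (x - 3)*(x^2 - 8*x + 15) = (x - 3)^2*(x - 5)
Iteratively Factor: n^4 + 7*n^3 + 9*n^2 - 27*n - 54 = (n + 3)*(n^3 + 4*n^2 - 3*n - 18) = (n + 3)^2*(n^2 + n - 6) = (n - 2)*(n + 3)^2*(n + 3)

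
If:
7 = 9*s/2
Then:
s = 14/9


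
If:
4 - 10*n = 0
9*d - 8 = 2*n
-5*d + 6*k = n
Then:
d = 44/45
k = 119/135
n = 2/5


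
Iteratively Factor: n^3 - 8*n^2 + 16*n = (n - 4)*(n^2 - 4*n) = (n - 4)^2*(n)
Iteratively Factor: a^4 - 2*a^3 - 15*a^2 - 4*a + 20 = (a + 2)*(a^3 - 4*a^2 - 7*a + 10) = (a - 5)*(a + 2)*(a^2 + a - 2) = (a - 5)*(a - 1)*(a + 2)*(a + 2)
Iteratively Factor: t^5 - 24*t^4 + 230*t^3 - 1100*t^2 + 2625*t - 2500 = (t - 5)*(t^4 - 19*t^3 + 135*t^2 - 425*t + 500) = (t - 5)^2*(t^3 - 14*t^2 + 65*t - 100) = (t - 5)^3*(t^2 - 9*t + 20) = (t - 5)^3*(t - 4)*(t - 5)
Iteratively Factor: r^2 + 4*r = (r)*(r + 4)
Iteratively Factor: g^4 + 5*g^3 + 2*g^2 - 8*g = (g + 4)*(g^3 + g^2 - 2*g) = g*(g + 4)*(g^2 + g - 2) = g*(g + 2)*(g + 4)*(g - 1)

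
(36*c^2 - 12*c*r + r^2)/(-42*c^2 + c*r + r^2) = (-6*c + r)/(7*c + r)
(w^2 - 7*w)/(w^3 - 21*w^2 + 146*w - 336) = w/(w^2 - 14*w + 48)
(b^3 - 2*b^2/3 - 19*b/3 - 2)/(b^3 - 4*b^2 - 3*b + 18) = (b + 1/3)/(b - 3)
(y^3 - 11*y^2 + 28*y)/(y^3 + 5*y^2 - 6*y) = (y^2 - 11*y + 28)/(y^2 + 5*y - 6)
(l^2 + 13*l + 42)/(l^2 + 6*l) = (l + 7)/l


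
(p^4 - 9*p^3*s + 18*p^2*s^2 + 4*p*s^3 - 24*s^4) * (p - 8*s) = p^5 - 17*p^4*s + 90*p^3*s^2 - 140*p^2*s^3 - 56*p*s^4 + 192*s^5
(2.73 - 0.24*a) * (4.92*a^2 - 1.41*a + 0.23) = -1.1808*a^3 + 13.77*a^2 - 3.9045*a + 0.6279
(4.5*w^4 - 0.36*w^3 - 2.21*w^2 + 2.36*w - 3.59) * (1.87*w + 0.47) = 8.415*w^5 + 1.4418*w^4 - 4.3019*w^3 + 3.3745*w^2 - 5.6041*w - 1.6873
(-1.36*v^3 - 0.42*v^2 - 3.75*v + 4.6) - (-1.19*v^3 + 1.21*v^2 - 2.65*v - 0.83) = -0.17*v^3 - 1.63*v^2 - 1.1*v + 5.43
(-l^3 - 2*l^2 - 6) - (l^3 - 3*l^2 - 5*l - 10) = -2*l^3 + l^2 + 5*l + 4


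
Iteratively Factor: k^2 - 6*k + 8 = (k - 2)*(k - 4)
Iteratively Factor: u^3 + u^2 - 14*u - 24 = (u + 2)*(u^2 - u - 12) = (u - 4)*(u + 2)*(u + 3)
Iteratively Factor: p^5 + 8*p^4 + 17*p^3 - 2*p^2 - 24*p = (p + 3)*(p^4 + 5*p^3 + 2*p^2 - 8*p) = (p - 1)*(p + 3)*(p^3 + 6*p^2 + 8*p) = p*(p - 1)*(p + 3)*(p^2 + 6*p + 8) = p*(p - 1)*(p + 2)*(p + 3)*(p + 4)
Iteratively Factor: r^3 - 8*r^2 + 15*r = (r)*(r^2 - 8*r + 15) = r*(r - 3)*(r - 5)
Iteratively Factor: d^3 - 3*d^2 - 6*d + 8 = (d - 4)*(d^2 + d - 2) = (d - 4)*(d - 1)*(d + 2)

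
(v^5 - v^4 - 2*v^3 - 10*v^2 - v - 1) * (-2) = -2*v^5 + 2*v^4 + 4*v^3 + 20*v^2 + 2*v + 2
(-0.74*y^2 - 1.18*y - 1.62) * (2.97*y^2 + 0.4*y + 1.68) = -2.1978*y^4 - 3.8006*y^3 - 6.5266*y^2 - 2.6304*y - 2.7216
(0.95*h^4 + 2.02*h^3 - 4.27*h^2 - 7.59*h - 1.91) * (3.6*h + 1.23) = 3.42*h^5 + 8.4405*h^4 - 12.8874*h^3 - 32.5761*h^2 - 16.2117*h - 2.3493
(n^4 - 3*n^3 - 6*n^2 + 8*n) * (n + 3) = n^5 - 15*n^3 - 10*n^2 + 24*n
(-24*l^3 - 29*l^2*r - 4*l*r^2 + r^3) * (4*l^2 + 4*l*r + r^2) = -96*l^5 - 212*l^4*r - 156*l^3*r^2 - 41*l^2*r^3 + r^5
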